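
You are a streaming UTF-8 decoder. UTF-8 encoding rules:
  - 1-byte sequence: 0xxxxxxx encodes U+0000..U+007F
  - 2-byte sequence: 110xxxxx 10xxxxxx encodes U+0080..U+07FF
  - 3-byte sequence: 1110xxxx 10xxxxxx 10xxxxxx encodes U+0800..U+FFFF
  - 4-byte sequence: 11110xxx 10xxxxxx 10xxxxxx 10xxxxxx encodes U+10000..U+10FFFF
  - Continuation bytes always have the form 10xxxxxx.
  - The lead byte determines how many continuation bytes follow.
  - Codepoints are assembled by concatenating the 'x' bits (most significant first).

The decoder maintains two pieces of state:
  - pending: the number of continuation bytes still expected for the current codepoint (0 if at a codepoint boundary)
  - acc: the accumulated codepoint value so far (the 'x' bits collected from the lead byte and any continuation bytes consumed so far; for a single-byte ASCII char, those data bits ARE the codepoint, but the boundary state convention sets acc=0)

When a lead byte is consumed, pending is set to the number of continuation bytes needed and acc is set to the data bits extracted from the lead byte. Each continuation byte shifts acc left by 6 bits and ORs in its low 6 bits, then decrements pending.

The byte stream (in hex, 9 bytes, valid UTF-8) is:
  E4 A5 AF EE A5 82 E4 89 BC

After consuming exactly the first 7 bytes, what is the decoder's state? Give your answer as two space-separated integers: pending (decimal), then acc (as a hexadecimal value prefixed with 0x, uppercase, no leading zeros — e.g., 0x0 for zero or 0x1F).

Byte[0]=E4: 3-byte lead. pending=2, acc=0x4
Byte[1]=A5: continuation. acc=(acc<<6)|0x25=0x125, pending=1
Byte[2]=AF: continuation. acc=(acc<<6)|0x2F=0x496F, pending=0
Byte[3]=EE: 3-byte lead. pending=2, acc=0xE
Byte[4]=A5: continuation. acc=(acc<<6)|0x25=0x3A5, pending=1
Byte[5]=82: continuation. acc=(acc<<6)|0x02=0xE942, pending=0
Byte[6]=E4: 3-byte lead. pending=2, acc=0x4

Answer: 2 0x4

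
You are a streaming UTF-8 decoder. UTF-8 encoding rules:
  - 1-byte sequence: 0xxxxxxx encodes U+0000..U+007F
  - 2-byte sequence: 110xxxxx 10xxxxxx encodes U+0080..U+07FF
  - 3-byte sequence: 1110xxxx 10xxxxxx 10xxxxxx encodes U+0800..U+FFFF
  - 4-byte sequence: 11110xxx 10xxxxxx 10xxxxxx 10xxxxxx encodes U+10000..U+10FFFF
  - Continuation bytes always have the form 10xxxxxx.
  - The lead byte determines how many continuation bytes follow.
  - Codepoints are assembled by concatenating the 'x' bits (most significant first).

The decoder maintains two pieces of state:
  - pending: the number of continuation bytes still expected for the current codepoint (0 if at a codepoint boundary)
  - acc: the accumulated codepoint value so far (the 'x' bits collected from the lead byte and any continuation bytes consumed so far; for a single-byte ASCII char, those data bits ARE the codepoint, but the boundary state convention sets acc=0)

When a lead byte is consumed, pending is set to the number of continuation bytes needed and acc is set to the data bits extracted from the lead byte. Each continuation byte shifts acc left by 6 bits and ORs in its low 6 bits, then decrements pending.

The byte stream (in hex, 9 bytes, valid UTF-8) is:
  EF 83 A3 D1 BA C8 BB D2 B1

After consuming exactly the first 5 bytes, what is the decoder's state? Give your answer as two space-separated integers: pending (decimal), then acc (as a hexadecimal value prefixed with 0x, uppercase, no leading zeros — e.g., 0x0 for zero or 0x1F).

Answer: 0 0x47A

Derivation:
Byte[0]=EF: 3-byte lead. pending=2, acc=0xF
Byte[1]=83: continuation. acc=(acc<<6)|0x03=0x3C3, pending=1
Byte[2]=A3: continuation. acc=(acc<<6)|0x23=0xF0E3, pending=0
Byte[3]=D1: 2-byte lead. pending=1, acc=0x11
Byte[4]=BA: continuation. acc=(acc<<6)|0x3A=0x47A, pending=0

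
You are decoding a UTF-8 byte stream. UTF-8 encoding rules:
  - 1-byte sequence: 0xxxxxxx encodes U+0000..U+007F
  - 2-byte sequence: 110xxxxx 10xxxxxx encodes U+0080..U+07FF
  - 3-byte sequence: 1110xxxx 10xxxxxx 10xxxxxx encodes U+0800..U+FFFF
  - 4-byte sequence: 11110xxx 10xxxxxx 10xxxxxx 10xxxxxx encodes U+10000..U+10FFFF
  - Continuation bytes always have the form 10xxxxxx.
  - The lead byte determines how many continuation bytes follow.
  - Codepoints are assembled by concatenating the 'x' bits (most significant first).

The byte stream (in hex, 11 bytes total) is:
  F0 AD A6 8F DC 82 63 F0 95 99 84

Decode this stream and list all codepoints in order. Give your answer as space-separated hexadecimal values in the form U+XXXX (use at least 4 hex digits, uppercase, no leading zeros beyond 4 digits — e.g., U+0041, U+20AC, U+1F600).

Byte[0]=F0: 4-byte lead, need 3 cont bytes. acc=0x0
Byte[1]=AD: continuation. acc=(acc<<6)|0x2D=0x2D
Byte[2]=A6: continuation. acc=(acc<<6)|0x26=0xB66
Byte[3]=8F: continuation. acc=(acc<<6)|0x0F=0x2D98F
Completed: cp=U+2D98F (starts at byte 0)
Byte[4]=DC: 2-byte lead, need 1 cont bytes. acc=0x1C
Byte[5]=82: continuation. acc=(acc<<6)|0x02=0x702
Completed: cp=U+0702 (starts at byte 4)
Byte[6]=63: 1-byte ASCII. cp=U+0063
Byte[7]=F0: 4-byte lead, need 3 cont bytes. acc=0x0
Byte[8]=95: continuation. acc=(acc<<6)|0x15=0x15
Byte[9]=99: continuation. acc=(acc<<6)|0x19=0x559
Byte[10]=84: continuation. acc=(acc<<6)|0x04=0x15644
Completed: cp=U+15644 (starts at byte 7)

Answer: U+2D98F U+0702 U+0063 U+15644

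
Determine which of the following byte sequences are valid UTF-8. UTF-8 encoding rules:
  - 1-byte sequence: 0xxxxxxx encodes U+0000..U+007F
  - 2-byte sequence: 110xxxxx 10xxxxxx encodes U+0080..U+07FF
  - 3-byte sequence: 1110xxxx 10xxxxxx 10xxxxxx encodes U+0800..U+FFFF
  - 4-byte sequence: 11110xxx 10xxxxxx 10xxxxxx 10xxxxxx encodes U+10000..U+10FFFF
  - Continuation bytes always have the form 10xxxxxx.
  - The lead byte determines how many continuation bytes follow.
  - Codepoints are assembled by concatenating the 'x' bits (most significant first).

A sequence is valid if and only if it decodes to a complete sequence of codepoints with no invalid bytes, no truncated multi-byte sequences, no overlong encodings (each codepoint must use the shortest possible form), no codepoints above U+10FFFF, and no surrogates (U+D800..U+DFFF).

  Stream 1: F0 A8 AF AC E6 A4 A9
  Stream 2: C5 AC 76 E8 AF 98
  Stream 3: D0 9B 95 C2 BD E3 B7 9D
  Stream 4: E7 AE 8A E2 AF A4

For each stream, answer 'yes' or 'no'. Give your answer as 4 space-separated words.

Stream 1: decodes cleanly. VALID
Stream 2: decodes cleanly. VALID
Stream 3: error at byte offset 2. INVALID
Stream 4: decodes cleanly. VALID

Answer: yes yes no yes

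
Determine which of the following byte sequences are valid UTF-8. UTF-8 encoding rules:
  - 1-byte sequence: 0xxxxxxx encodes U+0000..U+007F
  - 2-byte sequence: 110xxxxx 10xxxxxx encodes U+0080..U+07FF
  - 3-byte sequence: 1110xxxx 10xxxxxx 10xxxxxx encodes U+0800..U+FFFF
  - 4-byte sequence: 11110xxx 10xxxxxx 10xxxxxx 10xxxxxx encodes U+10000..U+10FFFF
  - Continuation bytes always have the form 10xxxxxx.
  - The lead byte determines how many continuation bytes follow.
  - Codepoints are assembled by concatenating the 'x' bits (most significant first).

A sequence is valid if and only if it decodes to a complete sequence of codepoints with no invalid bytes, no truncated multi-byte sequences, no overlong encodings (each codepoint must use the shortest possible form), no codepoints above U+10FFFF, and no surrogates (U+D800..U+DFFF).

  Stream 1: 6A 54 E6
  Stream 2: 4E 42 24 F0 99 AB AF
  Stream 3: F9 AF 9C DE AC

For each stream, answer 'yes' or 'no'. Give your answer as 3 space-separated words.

Stream 1: error at byte offset 3. INVALID
Stream 2: decodes cleanly. VALID
Stream 3: error at byte offset 0. INVALID

Answer: no yes no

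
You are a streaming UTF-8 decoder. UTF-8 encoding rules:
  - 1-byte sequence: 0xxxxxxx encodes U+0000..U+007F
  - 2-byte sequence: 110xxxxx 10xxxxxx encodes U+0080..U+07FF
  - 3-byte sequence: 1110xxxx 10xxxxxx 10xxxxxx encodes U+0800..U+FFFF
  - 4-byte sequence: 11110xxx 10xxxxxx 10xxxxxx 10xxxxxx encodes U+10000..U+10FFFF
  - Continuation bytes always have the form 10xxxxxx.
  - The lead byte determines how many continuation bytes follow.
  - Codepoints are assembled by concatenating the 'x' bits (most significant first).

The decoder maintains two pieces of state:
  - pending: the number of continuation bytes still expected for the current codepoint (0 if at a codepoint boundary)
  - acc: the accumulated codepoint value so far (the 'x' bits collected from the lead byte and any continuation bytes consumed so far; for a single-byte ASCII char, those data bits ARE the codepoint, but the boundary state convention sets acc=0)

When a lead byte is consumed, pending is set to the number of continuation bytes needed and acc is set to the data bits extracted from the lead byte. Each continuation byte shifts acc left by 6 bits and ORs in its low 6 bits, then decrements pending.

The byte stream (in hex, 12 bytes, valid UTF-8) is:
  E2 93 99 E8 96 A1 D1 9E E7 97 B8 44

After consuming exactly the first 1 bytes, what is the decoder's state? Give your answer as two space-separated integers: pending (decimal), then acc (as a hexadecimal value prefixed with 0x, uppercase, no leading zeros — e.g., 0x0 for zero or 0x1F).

Byte[0]=E2: 3-byte lead. pending=2, acc=0x2

Answer: 2 0x2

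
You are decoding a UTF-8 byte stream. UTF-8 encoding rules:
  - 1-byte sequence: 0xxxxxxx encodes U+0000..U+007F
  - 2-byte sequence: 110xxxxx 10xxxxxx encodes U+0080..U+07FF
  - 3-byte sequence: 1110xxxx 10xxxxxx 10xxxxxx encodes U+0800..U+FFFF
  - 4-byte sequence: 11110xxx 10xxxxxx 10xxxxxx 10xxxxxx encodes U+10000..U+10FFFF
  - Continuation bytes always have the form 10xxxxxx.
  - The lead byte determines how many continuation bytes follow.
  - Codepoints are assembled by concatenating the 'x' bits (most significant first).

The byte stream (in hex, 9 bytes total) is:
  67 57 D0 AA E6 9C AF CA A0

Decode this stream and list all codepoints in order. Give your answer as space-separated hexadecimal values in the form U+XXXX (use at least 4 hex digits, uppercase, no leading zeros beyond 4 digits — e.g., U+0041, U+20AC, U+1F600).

Byte[0]=67: 1-byte ASCII. cp=U+0067
Byte[1]=57: 1-byte ASCII. cp=U+0057
Byte[2]=D0: 2-byte lead, need 1 cont bytes. acc=0x10
Byte[3]=AA: continuation. acc=(acc<<6)|0x2A=0x42A
Completed: cp=U+042A (starts at byte 2)
Byte[4]=E6: 3-byte lead, need 2 cont bytes. acc=0x6
Byte[5]=9C: continuation. acc=(acc<<6)|0x1C=0x19C
Byte[6]=AF: continuation. acc=(acc<<6)|0x2F=0x672F
Completed: cp=U+672F (starts at byte 4)
Byte[7]=CA: 2-byte lead, need 1 cont bytes. acc=0xA
Byte[8]=A0: continuation. acc=(acc<<6)|0x20=0x2A0
Completed: cp=U+02A0 (starts at byte 7)

Answer: U+0067 U+0057 U+042A U+672F U+02A0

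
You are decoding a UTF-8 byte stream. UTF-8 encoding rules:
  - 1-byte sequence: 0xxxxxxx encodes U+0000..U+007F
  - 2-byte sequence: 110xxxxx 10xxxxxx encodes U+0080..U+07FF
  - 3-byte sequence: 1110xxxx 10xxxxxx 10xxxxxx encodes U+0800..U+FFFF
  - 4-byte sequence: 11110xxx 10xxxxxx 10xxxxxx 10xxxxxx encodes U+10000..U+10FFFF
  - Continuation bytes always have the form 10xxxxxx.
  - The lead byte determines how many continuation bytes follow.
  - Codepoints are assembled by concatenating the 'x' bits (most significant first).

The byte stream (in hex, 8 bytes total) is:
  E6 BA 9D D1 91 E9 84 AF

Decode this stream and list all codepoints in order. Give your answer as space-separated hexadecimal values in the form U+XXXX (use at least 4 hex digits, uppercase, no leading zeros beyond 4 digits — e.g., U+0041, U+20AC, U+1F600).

Answer: U+6E9D U+0451 U+912F

Derivation:
Byte[0]=E6: 3-byte lead, need 2 cont bytes. acc=0x6
Byte[1]=BA: continuation. acc=(acc<<6)|0x3A=0x1BA
Byte[2]=9D: continuation. acc=(acc<<6)|0x1D=0x6E9D
Completed: cp=U+6E9D (starts at byte 0)
Byte[3]=D1: 2-byte lead, need 1 cont bytes. acc=0x11
Byte[4]=91: continuation. acc=(acc<<6)|0x11=0x451
Completed: cp=U+0451 (starts at byte 3)
Byte[5]=E9: 3-byte lead, need 2 cont bytes. acc=0x9
Byte[6]=84: continuation. acc=(acc<<6)|0x04=0x244
Byte[7]=AF: continuation. acc=(acc<<6)|0x2F=0x912F
Completed: cp=U+912F (starts at byte 5)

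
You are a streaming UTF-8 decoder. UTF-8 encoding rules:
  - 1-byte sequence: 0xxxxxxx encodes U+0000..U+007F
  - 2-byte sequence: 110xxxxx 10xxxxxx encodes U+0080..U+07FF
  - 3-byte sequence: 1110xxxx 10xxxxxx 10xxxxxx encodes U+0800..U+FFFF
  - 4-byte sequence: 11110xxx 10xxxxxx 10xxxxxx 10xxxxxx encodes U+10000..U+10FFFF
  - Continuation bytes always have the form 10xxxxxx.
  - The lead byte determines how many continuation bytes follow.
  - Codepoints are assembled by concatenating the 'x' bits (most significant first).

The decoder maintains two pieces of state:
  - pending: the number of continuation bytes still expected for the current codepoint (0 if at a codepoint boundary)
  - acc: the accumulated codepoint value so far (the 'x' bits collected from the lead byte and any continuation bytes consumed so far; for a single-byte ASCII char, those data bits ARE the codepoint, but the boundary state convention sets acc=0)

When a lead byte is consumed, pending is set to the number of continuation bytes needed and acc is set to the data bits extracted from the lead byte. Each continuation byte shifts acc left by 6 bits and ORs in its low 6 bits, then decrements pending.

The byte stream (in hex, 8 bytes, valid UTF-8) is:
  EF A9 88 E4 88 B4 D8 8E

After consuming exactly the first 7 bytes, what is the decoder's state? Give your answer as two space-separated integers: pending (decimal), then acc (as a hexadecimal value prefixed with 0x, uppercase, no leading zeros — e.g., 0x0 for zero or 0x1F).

Byte[0]=EF: 3-byte lead. pending=2, acc=0xF
Byte[1]=A9: continuation. acc=(acc<<6)|0x29=0x3E9, pending=1
Byte[2]=88: continuation. acc=(acc<<6)|0x08=0xFA48, pending=0
Byte[3]=E4: 3-byte lead. pending=2, acc=0x4
Byte[4]=88: continuation. acc=(acc<<6)|0x08=0x108, pending=1
Byte[5]=B4: continuation. acc=(acc<<6)|0x34=0x4234, pending=0
Byte[6]=D8: 2-byte lead. pending=1, acc=0x18

Answer: 1 0x18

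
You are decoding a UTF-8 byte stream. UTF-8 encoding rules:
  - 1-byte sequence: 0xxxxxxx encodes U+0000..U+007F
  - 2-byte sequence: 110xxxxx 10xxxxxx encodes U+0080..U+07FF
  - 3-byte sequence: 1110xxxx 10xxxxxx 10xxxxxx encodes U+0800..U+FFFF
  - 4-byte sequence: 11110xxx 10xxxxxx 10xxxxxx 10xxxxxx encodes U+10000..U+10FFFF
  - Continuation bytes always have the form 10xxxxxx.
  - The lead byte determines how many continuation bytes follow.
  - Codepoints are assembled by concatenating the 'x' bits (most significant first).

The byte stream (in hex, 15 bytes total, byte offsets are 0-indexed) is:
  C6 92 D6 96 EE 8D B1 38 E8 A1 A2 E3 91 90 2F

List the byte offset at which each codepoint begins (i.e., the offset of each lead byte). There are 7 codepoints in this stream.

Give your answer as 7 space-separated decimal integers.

Answer: 0 2 4 7 8 11 14

Derivation:
Byte[0]=C6: 2-byte lead, need 1 cont bytes. acc=0x6
Byte[1]=92: continuation. acc=(acc<<6)|0x12=0x192
Completed: cp=U+0192 (starts at byte 0)
Byte[2]=D6: 2-byte lead, need 1 cont bytes. acc=0x16
Byte[3]=96: continuation. acc=(acc<<6)|0x16=0x596
Completed: cp=U+0596 (starts at byte 2)
Byte[4]=EE: 3-byte lead, need 2 cont bytes. acc=0xE
Byte[5]=8D: continuation. acc=(acc<<6)|0x0D=0x38D
Byte[6]=B1: continuation. acc=(acc<<6)|0x31=0xE371
Completed: cp=U+E371 (starts at byte 4)
Byte[7]=38: 1-byte ASCII. cp=U+0038
Byte[8]=E8: 3-byte lead, need 2 cont bytes. acc=0x8
Byte[9]=A1: continuation. acc=(acc<<6)|0x21=0x221
Byte[10]=A2: continuation. acc=(acc<<6)|0x22=0x8862
Completed: cp=U+8862 (starts at byte 8)
Byte[11]=E3: 3-byte lead, need 2 cont bytes. acc=0x3
Byte[12]=91: continuation. acc=(acc<<6)|0x11=0xD1
Byte[13]=90: continuation. acc=(acc<<6)|0x10=0x3450
Completed: cp=U+3450 (starts at byte 11)
Byte[14]=2F: 1-byte ASCII. cp=U+002F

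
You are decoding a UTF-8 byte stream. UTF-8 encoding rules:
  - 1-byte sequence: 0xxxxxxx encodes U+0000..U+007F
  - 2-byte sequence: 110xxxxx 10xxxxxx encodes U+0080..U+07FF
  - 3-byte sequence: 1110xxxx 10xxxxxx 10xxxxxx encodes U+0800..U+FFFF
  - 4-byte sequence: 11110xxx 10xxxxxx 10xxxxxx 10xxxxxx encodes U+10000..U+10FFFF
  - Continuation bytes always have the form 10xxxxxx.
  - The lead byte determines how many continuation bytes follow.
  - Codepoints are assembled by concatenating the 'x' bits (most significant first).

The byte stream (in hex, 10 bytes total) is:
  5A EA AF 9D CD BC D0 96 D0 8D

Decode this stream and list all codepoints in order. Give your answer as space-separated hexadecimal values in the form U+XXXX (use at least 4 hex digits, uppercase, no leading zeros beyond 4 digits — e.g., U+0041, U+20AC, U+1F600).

Byte[0]=5A: 1-byte ASCII. cp=U+005A
Byte[1]=EA: 3-byte lead, need 2 cont bytes. acc=0xA
Byte[2]=AF: continuation. acc=(acc<<6)|0x2F=0x2AF
Byte[3]=9D: continuation. acc=(acc<<6)|0x1D=0xABDD
Completed: cp=U+ABDD (starts at byte 1)
Byte[4]=CD: 2-byte lead, need 1 cont bytes. acc=0xD
Byte[5]=BC: continuation. acc=(acc<<6)|0x3C=0x37C
Completed: cp=U+037C (starts at byte 4)
Byte[6]=D0: 2-byte lead, need 1 cont bytes. acc=0x10
Byte[7]=96: continuation. acc=(acc<<6)|0x16=0x416
Completed: cp=U+0416 (starts at byte 6)
Byte[8]=D0: 2-byte lead, need 1 cont bytes. acc=0x10
Byte[9]=8D: continuation. acc=(acc<<6)|0x0D=0x40D
Completed: cp=U+040D (starts at byte 8)

Answer: U+005A U+ABDD U+037C U+0416 U+040D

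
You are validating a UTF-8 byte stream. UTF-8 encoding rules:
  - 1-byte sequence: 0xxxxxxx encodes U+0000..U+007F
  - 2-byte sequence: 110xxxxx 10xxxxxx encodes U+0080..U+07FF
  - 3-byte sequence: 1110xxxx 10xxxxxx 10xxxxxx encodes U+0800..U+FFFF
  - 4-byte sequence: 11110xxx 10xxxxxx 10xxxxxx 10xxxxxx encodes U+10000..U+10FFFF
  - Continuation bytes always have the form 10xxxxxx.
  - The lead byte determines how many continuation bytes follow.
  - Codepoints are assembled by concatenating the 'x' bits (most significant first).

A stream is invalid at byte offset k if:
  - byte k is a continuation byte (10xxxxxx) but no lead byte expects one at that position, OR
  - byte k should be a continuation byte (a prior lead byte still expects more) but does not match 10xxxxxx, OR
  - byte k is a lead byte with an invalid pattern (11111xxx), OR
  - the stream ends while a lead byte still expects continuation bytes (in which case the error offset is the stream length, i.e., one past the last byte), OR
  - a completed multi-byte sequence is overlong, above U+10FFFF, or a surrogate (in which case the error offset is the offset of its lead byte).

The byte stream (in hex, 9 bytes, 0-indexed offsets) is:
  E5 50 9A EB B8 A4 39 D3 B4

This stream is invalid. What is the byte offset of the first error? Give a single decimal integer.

Byte[0]=E5: 3-byte lead, need 2 cont bytes. acc=0x5
Byte[1]=50: expected 10xxxxxx continuation. INVALID

Answer: 1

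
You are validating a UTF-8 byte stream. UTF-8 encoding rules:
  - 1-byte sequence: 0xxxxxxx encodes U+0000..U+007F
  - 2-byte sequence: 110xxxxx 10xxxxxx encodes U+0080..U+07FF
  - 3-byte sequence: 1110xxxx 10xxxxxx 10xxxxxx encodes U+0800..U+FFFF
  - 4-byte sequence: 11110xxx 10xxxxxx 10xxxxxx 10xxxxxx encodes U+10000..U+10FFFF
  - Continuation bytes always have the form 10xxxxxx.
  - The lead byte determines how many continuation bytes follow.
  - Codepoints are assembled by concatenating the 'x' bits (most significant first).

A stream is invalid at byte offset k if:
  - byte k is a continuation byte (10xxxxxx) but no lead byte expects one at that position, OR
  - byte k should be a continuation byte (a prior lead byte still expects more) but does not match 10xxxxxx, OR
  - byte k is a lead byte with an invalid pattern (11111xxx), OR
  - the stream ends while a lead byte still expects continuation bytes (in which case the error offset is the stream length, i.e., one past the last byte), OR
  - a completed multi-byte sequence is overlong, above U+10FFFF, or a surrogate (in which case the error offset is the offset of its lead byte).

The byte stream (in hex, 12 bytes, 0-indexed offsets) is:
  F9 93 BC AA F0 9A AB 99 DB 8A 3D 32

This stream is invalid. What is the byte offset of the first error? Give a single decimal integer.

Byte[0]=F9: INVALID lead byte (not 0xxx/110x/1110/11110)

Answer: 0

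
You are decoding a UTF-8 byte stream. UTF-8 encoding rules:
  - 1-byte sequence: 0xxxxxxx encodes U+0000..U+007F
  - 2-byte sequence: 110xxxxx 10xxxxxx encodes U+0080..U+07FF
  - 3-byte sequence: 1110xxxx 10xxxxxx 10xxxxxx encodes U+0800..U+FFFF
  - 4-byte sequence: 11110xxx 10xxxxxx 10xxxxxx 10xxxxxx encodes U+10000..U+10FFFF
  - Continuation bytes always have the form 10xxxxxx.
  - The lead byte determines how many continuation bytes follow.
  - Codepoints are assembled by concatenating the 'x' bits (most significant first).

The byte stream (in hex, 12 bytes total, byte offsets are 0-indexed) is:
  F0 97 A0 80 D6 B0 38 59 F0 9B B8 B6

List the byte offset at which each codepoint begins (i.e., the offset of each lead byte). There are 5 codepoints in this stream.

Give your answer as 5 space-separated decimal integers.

Byte[0]=F0: 4-byte lead, need 3 cont bytes. acc=0x0
Byte[1]=97: continuation. acc=(acc<<6)|0x17=0x17
Byte[2]=A0: continuation. acc=(acc<<6)|0x20=0x5E0
Byte[3]=80: continuation. acc=(acc<<6)|0x00=0x17800
Completed: cp=U+17800 (starts at byte 0)
Byte[4]=D6: 2-byte lead, need 1 cont bytes. acc=0x16
Byte[5]=B0: continuation. acc=(acc<<6)|0x30=0x5B0
Completed: cp=U+05B0 (starts at byte 4)
Byte[6]=38: 1-byte ASCII. cp=U+0038
Byte[7]=59: 1-byte ASCII. cp=U+0059
Byte[8]=F0: 4-byte lead, need 3 cont bytes. acc=0x0
Byte[9]=9B: continuation. acc=(acc<<6)|0x1B=0x1B
Byte[10]=B8: continuation. acc=(acc<<6)|0x38=0x6F8
Byte[11]=B6: continuation. acc=(acc<<6)|0x36=0x1BE36
Completed: cp=U+1BE36 (starts at byte 8)

Answer: 0 4 6 7 8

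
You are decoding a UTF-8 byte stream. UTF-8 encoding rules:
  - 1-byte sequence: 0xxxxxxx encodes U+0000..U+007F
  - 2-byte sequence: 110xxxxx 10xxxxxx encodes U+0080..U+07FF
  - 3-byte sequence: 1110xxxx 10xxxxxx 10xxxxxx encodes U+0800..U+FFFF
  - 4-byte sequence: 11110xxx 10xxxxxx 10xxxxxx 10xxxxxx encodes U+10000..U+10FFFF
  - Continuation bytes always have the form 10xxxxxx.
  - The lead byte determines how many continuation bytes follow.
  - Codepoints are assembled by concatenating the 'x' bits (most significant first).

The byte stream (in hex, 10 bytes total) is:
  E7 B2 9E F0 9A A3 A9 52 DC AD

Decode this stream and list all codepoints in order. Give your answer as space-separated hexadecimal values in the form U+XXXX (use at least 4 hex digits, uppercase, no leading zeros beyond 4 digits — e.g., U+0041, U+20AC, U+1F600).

Byte[0]=E7: 3-byte lead, need 2 cont bytes. acc=0x7
Byte[1]=B2: continuation. acc=(acc<<6)|0x32=0x1F2
Byte[2]=9E: continuation. acc=(acc<<6)|0x1E=0x7C9E
Completed: cp=U+7C9E (starts at byte 0)
Byte[3]=F0: 4-byte lead, need 3 cont bytes. acc=0x0
Byte[4]=9A: continuation. acc=(acc<<6)|0x1A=0x1A
Byte[5]=A3: continuation. acc=(acc<<6)|0x23=0x6A3
Byte[6]=A9: continuation. acc=(acc<<6)|0x29=0x1A8E9
Completed: cp=U+1A8E9 (starts at byte 3)
Byte[7]=52: 1-byte ASCII. cp=U+0052
Byte[8]=DC: 2-byte lead, need 1 cont bytes. acc=0x1C
Byte[9]=AD: continuation. acc=(acc<<6)|0x2D=0x72D
Completed: cp=U+072D (starts at byte 8)

Answer: U+7C9E U+1A8E9 U+0052 U+072D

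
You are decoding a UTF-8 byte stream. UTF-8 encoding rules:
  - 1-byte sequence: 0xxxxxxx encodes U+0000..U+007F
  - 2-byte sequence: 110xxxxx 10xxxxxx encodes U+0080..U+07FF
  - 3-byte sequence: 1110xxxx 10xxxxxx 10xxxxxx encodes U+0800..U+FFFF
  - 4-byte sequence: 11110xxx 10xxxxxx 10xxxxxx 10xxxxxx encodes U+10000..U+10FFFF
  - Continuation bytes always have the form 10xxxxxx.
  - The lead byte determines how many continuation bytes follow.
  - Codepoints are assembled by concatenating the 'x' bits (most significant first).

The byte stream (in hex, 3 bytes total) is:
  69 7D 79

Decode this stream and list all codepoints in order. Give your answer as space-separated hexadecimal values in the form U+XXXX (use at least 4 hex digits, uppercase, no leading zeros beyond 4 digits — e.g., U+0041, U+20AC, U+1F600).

Answer: U+0069 U+007D U+0079

Derivation:
Byte[0]=69: 1-byte ASCII. cp=U+0069
Byte[1]=7D: 1-byte ASCII. cp=U+007D
Byte[2]=79: 1-byte ASCII. cp=U+0079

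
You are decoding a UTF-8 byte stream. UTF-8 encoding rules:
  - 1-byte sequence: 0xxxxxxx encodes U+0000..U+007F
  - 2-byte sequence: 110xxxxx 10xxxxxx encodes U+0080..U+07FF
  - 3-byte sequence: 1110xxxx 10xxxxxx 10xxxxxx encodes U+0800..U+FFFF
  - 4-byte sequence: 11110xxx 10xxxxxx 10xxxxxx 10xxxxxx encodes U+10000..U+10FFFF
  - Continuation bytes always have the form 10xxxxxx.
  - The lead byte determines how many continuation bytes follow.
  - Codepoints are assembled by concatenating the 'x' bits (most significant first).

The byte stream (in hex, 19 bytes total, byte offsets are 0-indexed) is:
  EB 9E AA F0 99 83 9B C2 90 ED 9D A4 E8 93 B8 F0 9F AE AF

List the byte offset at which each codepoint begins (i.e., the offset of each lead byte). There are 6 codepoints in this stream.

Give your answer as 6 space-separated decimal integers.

Answer: 0 3 7 9 12 15

Derivation:
Byte[0]=EB: 3-byte lead, need 2 cont bytes. acc=0xB
Byte[1]=9E: continuation. acc=(acc<<6)|0x1E=0x2DE
Byte[2]=AA: continuation. acc=(acc<<6)|0x2A=0xB7AA
Completed: cp=U+B7AA (starts at byte 0)
Byte[3]=F0: 4-byte lead, need 3 cont bytes. acc=0x0
Byte[4]=99: continuation. acc=(acc<<6)|0x19=0x19
Byte[5]=83: continuation. acc=(acc<<6)|0x03=0x643
Byte[6]=9B: continuation. acc=(acc<<6)|0x1B=0x190DB
Completed: cp=U+190DB (starts at byte 3)
Byte[7]=C2: 2-byte lead, need 1 cont bytes. acc=0x2
Byte[8]=90: continuation. acc=(acc<<6)|0x10=0x90
Completed: cp=U+0090 (starts at byte 7)
Byte[9]=ED: 3-byte lead, need 2 cont bytes. acc=0xD
Byte[10]=9D: continuation. acc=(acc<<6)|0x1D=0x35D
Byte[11]=A4: continuation. acc=(acc<<6)|0x24=0xD764
Completed: cp=U+D764 (starts at byte 9)
Byte[12]=E8: 3-byte lead, need 2 cont bytes. acc=0x8
Byte[13]=93: continuation. acc=(acc<<6)|0x13=0x213
Byte[14]=B8: continuation. acc=(acc<<6)|0x38=0x84F8
Completed: cp=U+84F8 (starts at byte 12)
Byte[15]=F0: 4-byte lead, need 3 cont bytes. acc=0x0
Byte[16]=9F: continuation. acc=(acc<<6)|0x1F=0x1F
Byte[17]=AE: continuation. acc=(acc<<6)|0x2E=0x7EE
Byte[18]=AF: continuation. acc=(acc<<6)|0x2F=0x1FBAF
Completed: cp=U+1FBAF (starts at byte 15)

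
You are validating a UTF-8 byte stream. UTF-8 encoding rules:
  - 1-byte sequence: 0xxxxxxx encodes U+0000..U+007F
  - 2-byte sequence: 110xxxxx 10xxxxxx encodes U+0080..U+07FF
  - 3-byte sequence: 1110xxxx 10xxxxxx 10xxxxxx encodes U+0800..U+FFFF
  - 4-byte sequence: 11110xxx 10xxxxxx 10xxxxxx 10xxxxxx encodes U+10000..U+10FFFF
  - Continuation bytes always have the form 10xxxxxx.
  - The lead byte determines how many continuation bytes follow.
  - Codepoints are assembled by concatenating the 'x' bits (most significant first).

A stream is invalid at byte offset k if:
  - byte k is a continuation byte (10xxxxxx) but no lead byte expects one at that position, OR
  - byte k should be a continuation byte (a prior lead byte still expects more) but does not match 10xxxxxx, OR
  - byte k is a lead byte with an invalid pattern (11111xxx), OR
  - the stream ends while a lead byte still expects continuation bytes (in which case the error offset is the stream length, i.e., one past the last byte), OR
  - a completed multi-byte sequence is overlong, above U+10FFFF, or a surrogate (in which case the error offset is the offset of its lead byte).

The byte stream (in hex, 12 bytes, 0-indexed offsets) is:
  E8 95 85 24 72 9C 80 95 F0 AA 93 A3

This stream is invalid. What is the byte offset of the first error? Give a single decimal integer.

Byte[0]=E8: 3-byte lead, need 2 cont bytes. acc=0x8
Byte[1]=95: continuation. acc=(acc<<6)|0x15=0x215
Byte[2]=85: continuation. acc=(acc<<6)|0x05=0x8545
Completed: cp=U+8545 (starts at byte 0)
Byte[3]=24: 1-byte ASCII. cp=U+0024
Byte[4]=72: 1-byte ASCII. cp=U+0072
Byte[5]=9C: INVALID lead byte (not 0xxx/110x/1110/11110)

Answer: 5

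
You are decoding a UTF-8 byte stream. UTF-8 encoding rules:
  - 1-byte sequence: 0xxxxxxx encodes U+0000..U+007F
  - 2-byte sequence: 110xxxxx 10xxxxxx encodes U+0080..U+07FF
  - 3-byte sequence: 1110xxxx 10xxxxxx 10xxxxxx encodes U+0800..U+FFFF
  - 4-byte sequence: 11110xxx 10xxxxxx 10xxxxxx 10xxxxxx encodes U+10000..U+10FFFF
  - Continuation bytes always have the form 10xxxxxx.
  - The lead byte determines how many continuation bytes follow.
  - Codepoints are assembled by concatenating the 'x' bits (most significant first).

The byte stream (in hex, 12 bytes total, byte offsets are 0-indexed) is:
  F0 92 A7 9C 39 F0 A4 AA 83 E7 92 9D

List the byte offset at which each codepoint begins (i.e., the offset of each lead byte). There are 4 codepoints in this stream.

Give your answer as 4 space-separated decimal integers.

Byte[0]=F0: 4-byte lead, need 3 cont bytes. acc=0x0
Byte[1]=92: continuation. acc=(acc<<6)|0x12=0x12
Byte[2]=A7: continuation. acc=(acc<<6)|0x27=0x4A7
Byte[3]=9C: continuation. acc=(acc<<6)|0x1C=0x129DC
Completed: cp=U+129DC (starts at byte 0)
Byte[4]=39: 1-byte ASCII. cp=U+0039
Byte[5]=F0: 4-byte lead, need 3 cont bytes. acc=0x0
Byte[6]=A4: continuation. acc=(acc<<6)|0x24=0x24
Byte[7]=AA: continuation. acc=(acc<<6)|0x2A=0x92A
Byte[8]=83: continuation. acc=(acc<<6)|0x03=0x24A83
Completed: cp=U+24A83 (starts at byte 5)
Byte[9]=E7: 3-byte lead, need 2 cont bytes. acc=0x7
Byte[10]=92: continuation. acc=(acc<<6)|0x12=0x1D2
Byte[11]=9D: continuation. acc=(acc<<6)|0x1D=0x749D
Completed: cp=U+749D (starts at byte 9)

Answer: 0 4 5 9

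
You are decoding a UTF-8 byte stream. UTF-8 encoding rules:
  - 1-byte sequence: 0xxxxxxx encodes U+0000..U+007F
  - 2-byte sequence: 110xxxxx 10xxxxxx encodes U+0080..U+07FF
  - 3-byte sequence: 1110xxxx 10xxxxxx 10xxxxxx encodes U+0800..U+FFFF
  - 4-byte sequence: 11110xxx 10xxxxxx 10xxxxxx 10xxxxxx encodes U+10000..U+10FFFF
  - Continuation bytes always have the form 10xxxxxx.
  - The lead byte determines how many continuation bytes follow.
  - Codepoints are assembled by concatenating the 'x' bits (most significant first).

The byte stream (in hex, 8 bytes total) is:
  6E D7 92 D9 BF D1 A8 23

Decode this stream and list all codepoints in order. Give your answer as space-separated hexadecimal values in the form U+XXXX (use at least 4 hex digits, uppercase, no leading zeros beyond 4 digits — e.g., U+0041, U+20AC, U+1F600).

Byte[0]=6E: 1-byte ASCII. cp=U+006E
Byte[1]=D7: 2-byte lead, need 1 cont bytes. acc=0x17
Byte[2]=92: continuation. acc=(acc<<6)|0x12=0x5D2
Completed: cp=U+05D2 (starts at byte 1)
Byte[3]=D9: 2-byte lead, need 1 cont bytes. acc=0x19
Byte[4]=BF: continuation. acc=(acc<<6)|0x3F=0x67F
Completed: cp=U+067F (starts at byte 3)
Byte[5]=D1: 2-byte lead, need 1 cont bytes. acc=0x11
Byte[6]=A8: continuation. acc=(acc<<6)|0x28=0x468
Completed: cp=U+0468 (starts at byte 5)
Byte[7]=23: 1-byte ASCII. cp=U+0023

Answer: U+006E U+05D2 U+067F U+0468 U+0023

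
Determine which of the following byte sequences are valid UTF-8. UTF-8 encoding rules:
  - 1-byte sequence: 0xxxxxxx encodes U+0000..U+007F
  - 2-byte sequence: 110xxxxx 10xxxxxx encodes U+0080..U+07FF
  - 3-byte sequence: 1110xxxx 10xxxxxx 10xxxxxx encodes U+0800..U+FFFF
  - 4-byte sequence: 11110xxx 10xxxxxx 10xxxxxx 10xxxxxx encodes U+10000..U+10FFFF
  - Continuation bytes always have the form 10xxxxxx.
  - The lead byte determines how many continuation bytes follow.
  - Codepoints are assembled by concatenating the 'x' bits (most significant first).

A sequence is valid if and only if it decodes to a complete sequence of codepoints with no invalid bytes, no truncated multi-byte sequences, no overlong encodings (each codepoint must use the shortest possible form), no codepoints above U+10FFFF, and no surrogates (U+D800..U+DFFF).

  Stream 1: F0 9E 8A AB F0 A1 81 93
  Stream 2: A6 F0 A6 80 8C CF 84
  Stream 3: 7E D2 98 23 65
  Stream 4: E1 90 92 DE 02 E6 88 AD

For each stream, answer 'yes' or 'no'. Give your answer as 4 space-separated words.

Stream 1: decodes cleanly. VALID
Stream 2: error at byte offset 0. INVALID
Stream 3: decodes cleanly. VALID
Stream 4: error at byte offset 4. INVALID

Answer: yes no yes no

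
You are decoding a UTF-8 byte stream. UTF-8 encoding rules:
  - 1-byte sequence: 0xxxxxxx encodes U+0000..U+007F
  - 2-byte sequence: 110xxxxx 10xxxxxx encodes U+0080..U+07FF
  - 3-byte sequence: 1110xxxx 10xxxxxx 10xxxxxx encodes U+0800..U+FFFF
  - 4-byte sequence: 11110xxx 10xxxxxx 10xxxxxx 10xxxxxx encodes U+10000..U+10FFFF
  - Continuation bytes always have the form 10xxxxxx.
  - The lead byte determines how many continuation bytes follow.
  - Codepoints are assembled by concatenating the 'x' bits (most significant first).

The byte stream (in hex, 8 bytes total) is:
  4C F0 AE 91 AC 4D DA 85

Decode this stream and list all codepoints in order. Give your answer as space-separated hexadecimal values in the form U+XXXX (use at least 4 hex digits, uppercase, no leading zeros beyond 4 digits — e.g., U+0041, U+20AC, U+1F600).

Answer: U+004C U+2E46C U+004D U+0685

Derivation:
Byte[0]=4C: 1-byte ASCII. cp=U+004C
Byte[1]=F0: 4-byte lead, need 3 cont bytes. acc=0x0
Byte[2]=AE: continuation. acc=(acc<<6)|0x2E=0x2E
Byte[3]=91: continuation. acc=(acc<<6)|0x11=0xB91
Byte[4]=AC: continuation. acc=(acc<<6)|0x2C=0x2E46C
Completed: cp=U+2E46C (starts at byte 1)
Byte[5]=4D: 1-byte ASCII. cp=U+004D
Byte[6]=DA: 2-byte lead, need 1 cont bytes. acc=0x1A
Byte[7]=85: continuation. acc=(acc<<6)|0x05=0x685
Completed: cp=U+0685 (starts at byte 6)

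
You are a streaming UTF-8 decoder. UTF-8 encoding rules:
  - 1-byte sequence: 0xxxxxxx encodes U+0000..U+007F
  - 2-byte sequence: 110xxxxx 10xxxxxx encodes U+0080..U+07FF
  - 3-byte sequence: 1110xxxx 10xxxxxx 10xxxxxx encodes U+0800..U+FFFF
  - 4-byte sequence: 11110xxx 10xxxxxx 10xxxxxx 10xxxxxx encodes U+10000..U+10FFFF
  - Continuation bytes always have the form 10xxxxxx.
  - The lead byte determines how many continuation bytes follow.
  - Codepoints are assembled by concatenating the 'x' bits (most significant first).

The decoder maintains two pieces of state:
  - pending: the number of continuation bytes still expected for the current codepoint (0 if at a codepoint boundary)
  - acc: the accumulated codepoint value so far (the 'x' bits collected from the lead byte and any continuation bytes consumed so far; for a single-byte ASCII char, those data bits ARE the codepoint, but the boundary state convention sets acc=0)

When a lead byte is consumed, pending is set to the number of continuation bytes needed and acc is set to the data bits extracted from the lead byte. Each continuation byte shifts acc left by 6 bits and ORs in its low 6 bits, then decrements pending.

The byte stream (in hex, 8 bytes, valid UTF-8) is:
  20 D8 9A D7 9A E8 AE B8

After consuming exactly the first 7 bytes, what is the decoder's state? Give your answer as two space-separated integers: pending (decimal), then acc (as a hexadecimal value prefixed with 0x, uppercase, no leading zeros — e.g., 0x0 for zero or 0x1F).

Answer: 1 0x22E

Derivation:
Byte[0]=20: 1-byte. pending=0, acc=0x0
Byte[1]=D8: 2-byte lead. pending=1, acc=0x18
Byte[2]=9A: continuation. acc=(acc<<6)|0x1A=0x61A, pending=0
Byte[3]=D7: 2-byte lead. pending=1, acc=0x17
Byte[4]=9A: continuation. acc=(acc<<6)|0x1A=0x5DA, pending=0
Byte[5]=E8: 3-byte lead. pending=2, acc=0x8
Byte[6]=AE: continuation. acc=(acc<<6)|0x2E=0x22E, pending=1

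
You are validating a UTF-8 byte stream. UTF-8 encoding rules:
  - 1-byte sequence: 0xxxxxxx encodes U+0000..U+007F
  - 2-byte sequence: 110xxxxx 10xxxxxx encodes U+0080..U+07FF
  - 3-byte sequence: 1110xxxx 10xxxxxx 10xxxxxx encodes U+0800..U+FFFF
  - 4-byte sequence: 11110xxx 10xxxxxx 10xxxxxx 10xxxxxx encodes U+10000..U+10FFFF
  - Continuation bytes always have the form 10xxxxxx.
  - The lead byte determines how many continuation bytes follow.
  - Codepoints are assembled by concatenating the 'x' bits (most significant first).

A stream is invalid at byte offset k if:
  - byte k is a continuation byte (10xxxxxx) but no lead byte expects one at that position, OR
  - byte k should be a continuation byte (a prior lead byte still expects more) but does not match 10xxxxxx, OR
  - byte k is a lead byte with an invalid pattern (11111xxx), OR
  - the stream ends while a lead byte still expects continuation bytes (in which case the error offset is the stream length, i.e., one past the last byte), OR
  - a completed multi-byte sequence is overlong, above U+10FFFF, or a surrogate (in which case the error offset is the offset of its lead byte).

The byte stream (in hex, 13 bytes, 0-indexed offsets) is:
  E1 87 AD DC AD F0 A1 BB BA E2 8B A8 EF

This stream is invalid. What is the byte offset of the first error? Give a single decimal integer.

Answer: 13

Derivation:
Byte[0]=E1: 3-byte lead, need 2 cont bytes. acc=0x1
Byte[1]=87: continuation. acc=(acc<<6)|0x07=0x47
Byte[2]=AD: continuation. acc=(acc<<6)|0x2D=0x11ED
Completed: cp=U+11ED (starts at byte 0)
Byte[3]=DC: 2-byte lead, need 1 cont bytes. acc=0x1C
Byte[4]=AD: continuation. acc=(acc<<6)|0x2D=0x72D
Completed: cp=U+072D (starts at byte 3)
Byte[5]=F0: 4-byte lead, need 3 cont bytes. acc=0x0
Byte[6]=A1: continuation. acc=(acc<<6)|0x21=0x21
Byte[7]=BB: continuation. acc=(acc<<6)|0x3B=0x87B
Byte[8]=BA: continuation. acc=(acc<<6)|0x3A=0x21EFA
Completed: cp=U+21EFA (starts at byte 5)
Byte[9]=E2: 3-byte lead, need 2 cont bytes. acc=0x2
Byte[10]=8B: continuation. acc=(acc<<6)|0x0B=0x8B
Byte[11]=A8: continuation. acc=(acc<<6)|0x28=0x22E8
Completed: cp=U+22E8 (starts at byte 9)
Byte[12]=EF: 3-byte lead, need 2 cont bytes. acc=0xF
Byte[13]: stream ended, expected continuation. INVALID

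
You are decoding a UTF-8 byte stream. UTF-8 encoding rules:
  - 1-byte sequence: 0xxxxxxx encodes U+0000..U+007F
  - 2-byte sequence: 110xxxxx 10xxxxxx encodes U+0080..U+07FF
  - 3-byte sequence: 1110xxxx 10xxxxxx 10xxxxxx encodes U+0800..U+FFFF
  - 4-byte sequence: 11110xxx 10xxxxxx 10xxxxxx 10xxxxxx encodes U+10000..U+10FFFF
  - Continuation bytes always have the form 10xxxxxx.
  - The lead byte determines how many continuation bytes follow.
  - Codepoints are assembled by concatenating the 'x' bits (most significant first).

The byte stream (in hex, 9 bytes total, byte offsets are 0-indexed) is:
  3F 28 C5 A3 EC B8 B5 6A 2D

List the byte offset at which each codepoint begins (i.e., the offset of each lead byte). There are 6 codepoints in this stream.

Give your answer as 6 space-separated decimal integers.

Byte[0]=3F: 1-byte ASCII. cp=U+003F
Byte[1]=28: 1-byte ASCII. cp=U+0028
Byte[2]=C5: 2-byte lead, need 1 cont bytes. acc=0x5
Byte[3]=A3: continuation. acc=(acc<<6)|0x23=0x163
Completed: cp=U+0163 (starts at byte 2)
Byte[4]=EC: 3-byte lead, need 2 cont bytes. acc=0xC
Byte[5]=B8: continuation. acc=(acc<<6)|0x38=0x338
Byte[6]=B5: continuation. acc=(acc<<6)|0x35=0xCE35
Completed: cp=U+CE35 (starts at byte 4)
Byte[7]=6A: 1-byte ASCII. cp=U+006A
Byte[8]=2D: 1-byte ASCII. cp=U+002D

Answer: 0 1 2 4 7 8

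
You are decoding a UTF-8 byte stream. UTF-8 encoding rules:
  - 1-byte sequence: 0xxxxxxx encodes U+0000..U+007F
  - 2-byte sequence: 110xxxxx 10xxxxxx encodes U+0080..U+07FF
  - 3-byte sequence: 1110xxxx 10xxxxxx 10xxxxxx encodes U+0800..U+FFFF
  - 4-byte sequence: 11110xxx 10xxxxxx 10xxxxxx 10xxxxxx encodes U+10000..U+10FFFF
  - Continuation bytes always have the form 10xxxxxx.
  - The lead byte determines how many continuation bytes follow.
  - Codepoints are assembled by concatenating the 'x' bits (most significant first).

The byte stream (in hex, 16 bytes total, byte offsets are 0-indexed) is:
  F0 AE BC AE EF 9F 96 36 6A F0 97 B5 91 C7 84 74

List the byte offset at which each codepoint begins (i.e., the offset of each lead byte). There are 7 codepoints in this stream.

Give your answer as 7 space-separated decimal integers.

Answer: 0 4 7 8 9 13 15

Derivation:
Byte[0]=F0: 4-byte lead, need 3 cont bytes. acc=0x0
Byte[1]=AE: continuation. acc=(acc<<6)|0x2E=0x2E
Byte[2]=BC: continuation. acc=(acc<<6)|0x3C=0xBBC
Byte[3]=AE: continuation. acc=(acc<<6)|0x2E=0x2EF2E
Completed: cp=U+2EF2E (starts at byte 0)
Byte[4]=EF: 3-byte lead, need 2 cont bytes. acc=0xF
Byte[5]=9F: continuation. acc=(acc<<6)|0x1F=0x3DF
Byte[6]=96: continuation. acc=(acc<<6)|0x16=0xF7D6
Completed: cp=U+F7D6 (starts at byte 4)
Byte[7]=36: 1-byte ASCII. cp=U+0036
Byte[8]=6A: 1-byte ASCII. cp=U+006A
Byte[9]=F0: 4-byte lead, need 3 cont bytes. acc=0x0
Byte[10]=97: continuation. acc=(acc<<6)|0x17=0x17
Byte[11]=B5: continuation. acc=(acc<<6)|0x35=0x5F5
Byte[12]=91: continuation. acc=(acc<<6)|0x11=0x17D51
Completed: cp=U+17D51 (starts at byte 9)
Byte[13]=C7: 2-byte lead, need 1 cont bytes. acc=0x7
Byte[14]=84: continuation. acc=(acc<<6)|0x04=0x1C4
Completed: cp=U+01C4 (starts at byte 13)
Byte[15]=74: 1-byte ASCII. cp=U+0074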